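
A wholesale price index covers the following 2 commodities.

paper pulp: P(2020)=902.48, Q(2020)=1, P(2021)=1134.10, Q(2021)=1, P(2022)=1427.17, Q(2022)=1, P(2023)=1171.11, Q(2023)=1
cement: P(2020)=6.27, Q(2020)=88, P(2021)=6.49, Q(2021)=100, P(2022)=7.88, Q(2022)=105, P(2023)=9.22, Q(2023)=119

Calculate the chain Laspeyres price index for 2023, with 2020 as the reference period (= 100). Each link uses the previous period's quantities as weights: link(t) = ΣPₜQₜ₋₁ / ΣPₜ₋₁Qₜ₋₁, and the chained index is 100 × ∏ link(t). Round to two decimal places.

Link 2020→2021:
ΣP(2021)Q(2020) = 1134.10×1 + 6.49×88 = 1134.1 + 571.12 = 1705.22
ΣP(2020)Q(2020) = 902.48×1 + 6.27×88 = 902.48 + 551.76 = 1454.24
link = 1705.22/1454.24 = 1.172585
Link 2021→2022:
ΣP(2022)Q(2021) = 1427.17×1 + 7.88×100 = 1427.17 + 788 = 2215.17
ΣP(2021)Q(2021) = 1134.10×1 + 6.49×100 = 1134.1 + 649 = 1783.1
link = 2215.17/1783.1 = 1.242314
Link 2022→2023:
ΣP(2023)Q(2022) = 1171.11×1 + 9.22×105 = 1171.11 + 968.1 = 2139.21
ΣP(2022)Q(2022) = 1427.17×1 + 7.88×105 = 1427.17 + 827.4 = 2254.57
link = 2139.21/2254.57 = 0.948833
Chained index = 100 × 1.172585 × 1.242314 × 0.948833 = 138.2182

138.22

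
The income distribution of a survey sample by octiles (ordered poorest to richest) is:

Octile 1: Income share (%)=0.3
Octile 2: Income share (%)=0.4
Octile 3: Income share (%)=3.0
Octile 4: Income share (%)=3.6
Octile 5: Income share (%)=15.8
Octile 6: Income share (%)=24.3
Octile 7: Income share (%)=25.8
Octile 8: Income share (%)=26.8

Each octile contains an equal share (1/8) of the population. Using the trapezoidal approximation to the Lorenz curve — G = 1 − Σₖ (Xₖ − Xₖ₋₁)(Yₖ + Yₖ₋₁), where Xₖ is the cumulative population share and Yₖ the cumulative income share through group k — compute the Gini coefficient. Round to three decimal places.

0.486

Cumulative income shares Yₖ: 0.0030, 0.0070, 0.0370, 0.0730, 0.2310, 0.4740, 0.7320, 1.0000
Σ (Xₖ−Xₖ₋₁)(Yₖ+Yₖ₋₁) = (1/8)(0.0030+0.0000) + (1/8)(0.0070+0.0030) + (1/8)(0.0370+0.0070) + (1/8)(0.0730+0.0370) + (1/8)(0.2310+0.0730) + (1/8)(0.4740+0.2310) + (1/8)(0.7320+0.4740) + (1/8)(1.0000+0.7320)
  = 0.0004 + 0.0013 + 0.0055 + 0.0138 + 0.0380 + 0.0881 + 0.1507 + 0.2165 = 0.5142
G = 1 − 0.5142 = 0.4858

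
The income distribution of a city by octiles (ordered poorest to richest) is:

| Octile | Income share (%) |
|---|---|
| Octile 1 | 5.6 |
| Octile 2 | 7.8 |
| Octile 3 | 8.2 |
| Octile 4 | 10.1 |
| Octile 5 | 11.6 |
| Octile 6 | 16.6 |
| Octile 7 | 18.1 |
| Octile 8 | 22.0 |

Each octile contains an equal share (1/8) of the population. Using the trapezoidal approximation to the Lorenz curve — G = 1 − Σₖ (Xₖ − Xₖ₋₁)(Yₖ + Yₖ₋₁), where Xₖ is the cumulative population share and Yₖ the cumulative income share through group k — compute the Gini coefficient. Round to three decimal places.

0.241

Cumulative income shares Yₖ: 0.0560, 0.1340, 0.2160, 0.3170, 0.4330, 0.5990, 0.7800, 1.0000
Σ (Xₖ−Xₖ₋₁)(Yₖ+Yₖ₋₁) = (1/8)(0.0560+0.0000) + (1/8)(0.1340+0.0560) + (1/8)(0.2160+0.1340) + (1/8)(0.3170+0.2160) + (1/8)(0.4330+0.3170) + (1/8)(0.5990+0.4330) + (1/8)(0.7800+0.5990) + (1/8)(1.0000+0.7800)
  = 0.0070 + 0.0238 + 0.0437 + 0.0666 + 0.0938 + 0.1290 + 0.1724 + 0.2225 = 0.7588
G = 1 − 0.7588 = 0.2412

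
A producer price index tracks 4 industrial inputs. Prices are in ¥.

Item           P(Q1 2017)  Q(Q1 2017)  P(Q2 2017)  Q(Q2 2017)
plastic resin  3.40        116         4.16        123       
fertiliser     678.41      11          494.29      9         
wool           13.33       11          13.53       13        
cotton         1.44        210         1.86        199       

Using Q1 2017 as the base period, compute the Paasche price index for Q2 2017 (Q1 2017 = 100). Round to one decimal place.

78.8

Paasche price index uses current-period quantities as weights.
ΣP(Q2 2017)·Q(Q2 2017) = 4.16×123 + 494.29×9 + 13.53×13 + 1.86×199 = 511.68 + 4448.61 + 175.89 + 370.14 = 5506.32
ΣP(Q1 2017)·Q(Q2 2017) = 3.40×123 + 678.41×9 + 13.33×13 + 1.44×199 = 418.2 + 6105.69 + 173.29 + 286.56 = 6983.74
Index = 5506.32 / 6983.74 × 100 = 78.8449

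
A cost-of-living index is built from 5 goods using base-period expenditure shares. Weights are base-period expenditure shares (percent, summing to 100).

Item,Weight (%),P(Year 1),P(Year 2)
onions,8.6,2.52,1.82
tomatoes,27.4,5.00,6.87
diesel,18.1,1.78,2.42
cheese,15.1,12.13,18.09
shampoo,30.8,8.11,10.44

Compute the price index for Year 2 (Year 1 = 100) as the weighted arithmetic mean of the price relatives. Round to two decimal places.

onions: 8.6 × (1.82/2.52) = 8.6 × 0.722222 = 6.2111
tomatoes: 27.4 × (6.87/5.00) = 27.4 × 1.374000 = 37.6476
diesel: 18.1 × (2.42/1.78) = 18.1 × 1.359551 = 24.6079
cheese: 15.1 × (18.09/12.13) = 15.1 × 1.491344 = 22.5193
shampoo: 30.8 × (10.44/8.11) = 30.8 × 1.287300 = 39.6488
Index = Σ wᵢ·(p₁ᵢ/p₀ᵢ) = 6.2111 + 37.6476 + 24.6079 + 22.5193 + 39.6488 = 130.6347

130.63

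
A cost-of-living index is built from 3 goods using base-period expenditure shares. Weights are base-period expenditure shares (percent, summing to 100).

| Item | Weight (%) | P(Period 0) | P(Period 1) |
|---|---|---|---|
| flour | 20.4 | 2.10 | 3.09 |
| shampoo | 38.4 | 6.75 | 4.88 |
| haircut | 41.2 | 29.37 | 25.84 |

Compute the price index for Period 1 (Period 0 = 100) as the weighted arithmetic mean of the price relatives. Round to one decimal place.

94.0

flour: 20.4 × (3.09/2.10) = 20.4 × 1.471429 = 30.0171
shampoo: 38.4 × (4.88/6.75) = 38.4 × 0.722963 = 27.7618
haircut: 41.2 × (25.84/29.37) = 41.2 × 0.879809 = 36.2481
Index = Σ wᵢ·(p₁ᵢ/p₀ᵢ) = 30.0171 + 27.7618 + 36.2481 = 94.0271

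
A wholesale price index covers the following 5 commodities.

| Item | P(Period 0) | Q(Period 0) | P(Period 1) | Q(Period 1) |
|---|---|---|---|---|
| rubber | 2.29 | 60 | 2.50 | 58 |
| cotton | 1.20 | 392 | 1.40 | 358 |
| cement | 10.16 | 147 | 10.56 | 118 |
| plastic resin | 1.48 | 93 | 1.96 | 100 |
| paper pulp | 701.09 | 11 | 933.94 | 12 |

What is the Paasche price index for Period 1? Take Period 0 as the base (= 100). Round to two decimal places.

128.80

Paasche price index uses current-period quantities as weights.
ΣP(Period 1)·Q(Period 1) = 2.50×58 + 1.40×358 + 10.56×118 + 1.96×100 + 933.94×12 = 145 + 501.2 + 1246.08 + 196 + 11207.28 = 13295.56
ΣP(Period 0)·Q(Period 1) = 2.29×58 + 1.20×358 + 10.16×118 + 1.48×100 + 701.09×12 = 132.82 + 429.6 + 1198.88 + 148 + 8413.08 = 10322.38
Index = 13295.56 / 10322.38 × 100 = 128.8032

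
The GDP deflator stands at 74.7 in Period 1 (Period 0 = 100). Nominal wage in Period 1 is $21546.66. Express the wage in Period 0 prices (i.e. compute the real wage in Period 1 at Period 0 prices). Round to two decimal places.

28844.26

Real = Nominal ÷ (Index/100) = 21546.66 ÷ (74.7/100)
     = 21546.66 ÷ 0.747 = 28844.2570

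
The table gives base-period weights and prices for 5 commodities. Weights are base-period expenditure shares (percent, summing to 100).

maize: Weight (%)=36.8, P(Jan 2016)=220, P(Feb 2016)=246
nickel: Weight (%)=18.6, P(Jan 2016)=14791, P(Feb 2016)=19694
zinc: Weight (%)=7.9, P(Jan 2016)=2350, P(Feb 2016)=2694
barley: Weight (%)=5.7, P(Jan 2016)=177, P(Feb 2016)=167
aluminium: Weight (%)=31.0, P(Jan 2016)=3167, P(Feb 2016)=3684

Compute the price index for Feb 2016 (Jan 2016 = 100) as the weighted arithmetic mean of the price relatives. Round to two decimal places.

116.41

maize: 36.8 × (246/220) = 36.8 × 1.118182 = 41.1491
nickel: 18.6 × (19694/14791) = 18.6 × 1.331485 = 24.7656
zinc: 7.9 × (2694/2350) = 7.9 × 1.146383 = 9.0564
barley: 5.7 × (167/177) = 5.7 × 0.943503 = 5.3780
aluminium: 31.0 × (3684/3167) = 31.0 × 1.163246 = 36.0606
Index = Σ wᵢ·(p₁ᵢ/p₀ᵢ) = 41.1491 + 24.7656 + 9.0564 + 5.3780 + 36.0606 = 116.4097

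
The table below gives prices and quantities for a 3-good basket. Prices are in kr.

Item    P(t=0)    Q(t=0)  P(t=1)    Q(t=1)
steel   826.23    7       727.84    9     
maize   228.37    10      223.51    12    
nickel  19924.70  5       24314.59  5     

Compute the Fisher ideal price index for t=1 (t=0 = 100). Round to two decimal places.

119.41

Laspeyres component (base-period weights):
ΣP(t=1)Q(t=0) = 727.84×7 + 223.51×10 + 24314.59×5 = 5094.88 + 2235.1 + 121572.95 = 128902.93
ΣP(t=0)Q(t=0) = 826.23×7 + 228.37×10 + 19924.70×5 = 5783.61 + 2283.7 + 99623.5 = 107690.81
L = 128902.93 / 107690.81 × 100 = 119.6972
Paasche component (current-period weights):
ΣP(t=1)Q(t=1) = 727.84×9 + 223.51×12 + 24314.59×5 = 6550.56 + 2682.12 + 121572.95 = 130805.63
ΣP(t=0)Q(t=1) = 826.23×9 + 228.37×12 + 19924.70×5 = 7436.07 + 2740.44 + 99623.5 = 109800.01
P = 130805.63 / 109800.01 × 100 = 119.1308
Fisher = √(L × P) = √(119.6972 × 119.1308) = 119.4137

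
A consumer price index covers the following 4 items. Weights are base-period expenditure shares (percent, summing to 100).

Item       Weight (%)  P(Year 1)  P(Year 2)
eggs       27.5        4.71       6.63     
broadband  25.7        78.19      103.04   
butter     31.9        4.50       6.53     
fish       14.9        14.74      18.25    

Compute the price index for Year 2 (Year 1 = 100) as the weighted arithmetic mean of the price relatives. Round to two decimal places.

eggs: 27.5 × (6.63/4.71) = 27.5 × 1.407643 = 38.7102
broadband: 25.7 × (103.04/78.19) = 25.7 × 1.317816 = 33.8679
butter: 31.9 × (6.53/4.50) = 31.9 × 1.451111 = 46.2904
fish: 14.9 × (18.25/14.74) = 14.9 × 1.238128 = 18.4481
Index = Σ wᵢ·(p₁ᵢ/p₀ᵢ) = 38.7102 + 33.8679 + 46.2904 + 18.4481 = 137.3166

137.32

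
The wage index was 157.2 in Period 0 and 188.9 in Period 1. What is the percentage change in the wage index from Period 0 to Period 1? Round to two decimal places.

Change = (188.9 − 157.2) / 157.2 × 100
       = 31.7 / 157.2 × 100 = 20.1654%

20.17%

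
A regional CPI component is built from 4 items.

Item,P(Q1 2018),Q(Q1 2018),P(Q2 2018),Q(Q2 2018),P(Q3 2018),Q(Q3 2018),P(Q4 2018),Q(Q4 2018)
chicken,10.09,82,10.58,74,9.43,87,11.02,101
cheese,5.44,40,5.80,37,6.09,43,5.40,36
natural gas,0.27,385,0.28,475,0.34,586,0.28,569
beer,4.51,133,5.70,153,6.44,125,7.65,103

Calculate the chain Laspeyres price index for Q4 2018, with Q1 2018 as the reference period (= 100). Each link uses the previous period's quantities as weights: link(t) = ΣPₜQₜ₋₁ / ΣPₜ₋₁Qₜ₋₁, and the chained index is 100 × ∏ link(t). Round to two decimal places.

128.68

Link Q1 2018→Q2 2018:
ΣP(Q2 2018)Q(Q1 2018) = 10.58×82 + 5.80×40 + 0.28×385 + 5.70×133 = 867.56 + 232 + 107.8 + 758.1 = 1965.46
ΣP(Q1 2018)Q(Q1 2018) = 10.09×82 + 5.44×40 + 0.27×385 + 4.51×133 = 827.38 + 217.6 + 103.95 + 599.83 = 1748.76
link = 1965.46/1748.76 = 1.123916
Link Q2 2018→Q3 2018:
ΣP(Q3 2018)Q(Q2 2018) = 9.43×74 + 6.09×37 + 0.34×475 + 6.44×153 = 697.82 + 225.33 + 161.5 + 985.32 = 2069.97
ΣP(Q2 2018)Q(Q2 2018) = 10.58×74 + 5.80×37 + 0.28×475 + 5.70×153 = 782.92 + 214.6 + 133 + 872.1 = 2002.62
link = 2069.97/2002.62 = 1.033631
Link Q3 2018→Q4 2018:
ΣP(Q4 2018)Q(Q3 2018) = 11.02×87 + 5.40×43 + 0.28×586 + 7.65×125 = 958.74 + 232.2 + 164.08 + 956.25 = 2311.27
ΣP(Q3 2018)Q(Q3 2018) = 9.43×87 + 6.09×43 + 0.34×586 + 6.44×125 = 820.41 + 261.87 + 199.24 + 805 = 2086.52
link = 2311.27/2086.52 = 1.107715
Chained index = 100 × 1.123916 × 1.033631 × 1.107715 = 128.6849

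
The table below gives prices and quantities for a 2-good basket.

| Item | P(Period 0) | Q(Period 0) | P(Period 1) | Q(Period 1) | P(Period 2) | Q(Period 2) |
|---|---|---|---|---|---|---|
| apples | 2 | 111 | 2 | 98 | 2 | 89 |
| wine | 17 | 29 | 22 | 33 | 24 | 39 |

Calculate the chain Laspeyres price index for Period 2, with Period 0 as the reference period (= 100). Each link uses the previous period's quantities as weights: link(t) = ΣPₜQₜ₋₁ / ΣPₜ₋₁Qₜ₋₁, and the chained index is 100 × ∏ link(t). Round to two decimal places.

128.89

Link Period 0→Period 1:
ΣP(Period 1)Q(Period 0) = 2×111 + 22×29 = 222 + 638 = 860
ΣP(Period 0)Q(Period 0) = 2×111 + 17×29 = 222 + 493 = 715
link = 860/715 = 1.202797
Link Period 1→Period 2:
ΣP(Period 2)Q(Period 1) = 2×98 + 24×33 = 196 + 792 = 988
ΣP(Period 1)Q(Period 1) = 2×98 + 22×33 = 196 + 726 = 922
link = 988/922 = 1.071584
Chained index = 100 × 1.202797 × 1.071584 = 128.8898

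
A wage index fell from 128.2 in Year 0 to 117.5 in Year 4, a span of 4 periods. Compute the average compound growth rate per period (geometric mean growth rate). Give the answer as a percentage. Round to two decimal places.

Growth factor = (117.5/128.2)^(1/4) = (0.916537)^(1/4) = 0.978447
Growth rate = 0.978447 − 1 = -0.021553 = -2.1553%

-2.16%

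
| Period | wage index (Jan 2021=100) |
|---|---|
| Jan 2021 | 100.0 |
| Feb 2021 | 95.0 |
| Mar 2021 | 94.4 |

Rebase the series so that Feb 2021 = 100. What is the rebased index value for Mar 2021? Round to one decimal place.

99.4

Rebased(Mar 2021) = 94.4 / 95.0 × 100 = 99.3684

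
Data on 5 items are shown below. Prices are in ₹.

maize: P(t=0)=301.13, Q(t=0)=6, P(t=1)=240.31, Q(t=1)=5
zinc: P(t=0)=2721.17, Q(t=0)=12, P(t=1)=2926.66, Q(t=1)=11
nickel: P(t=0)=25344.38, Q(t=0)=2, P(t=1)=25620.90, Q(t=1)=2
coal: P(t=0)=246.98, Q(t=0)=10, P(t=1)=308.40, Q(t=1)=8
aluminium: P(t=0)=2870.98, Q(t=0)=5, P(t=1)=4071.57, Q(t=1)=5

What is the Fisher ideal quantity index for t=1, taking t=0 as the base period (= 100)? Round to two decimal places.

96.58

Laspeyres component (base-period weights):
ΣP(t=0)Q(t=1) = 301.13×5 + 2721.17×11 + 25344.38×2 + 246.98×8 + 2870.98×5 = 1505.65 + 29932.87 + 50688.76 + 1975.84 + 14354.9 = 98458.02
ΣP(t=0)Q(t=0) = 301.13×6 + 2721.17×12 + 25344.38×2 + 246.98×10 + 2870.98×5 = 1806.78 + 32654.04 + 50688.76 + 2469.8 + 14354.9 = 101974.28
L = 98458.02 / 101974.28 × 100 = 96.5518
Paasche component (current-period weights):
ΣP(t=1)Q(t=1) = 240.31×5 + 2926.66×11 + 25620.90×2 + 308.40×8 + 4071.57×5 = 1201.55 + 32193.26 + 51241.8 + 2467.2 + 20357.85 = 107461.66
ΣP(t=1)Q(t=0) = 240.31×6 + 2926.66×12 + 25620.90×2 + 308.40×10 + 4071.57×5 = 1441.86 + 35119.92 + 51241.8 + 3084 + 20357.85 = 111245.43
P = 107461.66 / 111245.43 × 100 = 96.5987
Fisher = √(L × P) = √(96.5518 × 96.5987) = 96.5753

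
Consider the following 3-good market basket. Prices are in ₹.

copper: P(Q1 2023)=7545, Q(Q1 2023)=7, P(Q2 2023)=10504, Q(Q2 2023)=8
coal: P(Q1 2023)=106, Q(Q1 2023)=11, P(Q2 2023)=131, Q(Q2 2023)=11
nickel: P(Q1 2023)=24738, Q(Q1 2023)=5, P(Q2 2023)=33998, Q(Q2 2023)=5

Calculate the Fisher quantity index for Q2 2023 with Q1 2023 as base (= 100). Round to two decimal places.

104.27

Laspeyres component (base-period weights):
ΣP(Q1 2023)Q(Q2 2023) = 7545×8 + 106×11 + 24738×5 = 60360 + 1166 + 123690 = 185216
ΣP(Q1 2023)Q(Q1 2023) = 7545×7 + 106×11 + 24738×5 = 52815 + 1166 + 123690 = 177671
L = 185216 / 177671 × 100 = 104.2466
Paasche component (current-period weights):
ΣP(Q2 2023)Q(Q2 2023) = 10504×8 + 131×11 + 33998×5 = 84032 + 1441 + 169990 = 255463
ΣP(Q2 2023)Q(Q1 2023) = 10504×7 + 131×11 + 33998×5 = 73528 + 1441 + 169990 = 244959
P = 255463 / 244959 × 100 = 104.2881
Fisher = √(L × P) = √(104.2466 × 104.2881) = 104.2673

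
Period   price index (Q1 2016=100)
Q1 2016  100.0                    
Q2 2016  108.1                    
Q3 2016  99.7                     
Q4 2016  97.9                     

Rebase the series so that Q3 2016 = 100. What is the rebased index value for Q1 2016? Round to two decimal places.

Rebased(Q1 2016) = 100.0 / 99.7 × 100 = 100.3009

100.30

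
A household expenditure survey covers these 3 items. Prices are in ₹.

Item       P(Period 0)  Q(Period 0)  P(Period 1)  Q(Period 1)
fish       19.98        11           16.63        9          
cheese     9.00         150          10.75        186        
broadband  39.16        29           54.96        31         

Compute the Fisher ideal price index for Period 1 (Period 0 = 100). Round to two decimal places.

125.44

Laspeyres component (base-period weights):
ΣP(Period 1)Q(Period 0) = 16.63×11 + 10.75×150 + 54.96×29 = 182.93 + 1612.5 + 1593.84 = 3389.27
ΣP(Period 0)Q(Period 0) = 19.98×11 + 9.00×150 + 39.16×29 = 219.78 + 1350 + 1135.64 = 2705.42
L = 3389.27 / 2705.42 × 100 = 125.2770
Paasche component (current-period weights):
ΣP(Period 1)Q(Period 1) = 16.63×9 + 10.75×186 + 54.96×31 = 149.67 + 1999.5 + 1703.76 = 3852.93
ΣP(Period 0)Q(Period 1) = 19.98×9 + 9.00×186 + 39.16×31 = 179.82 + 1674 + 1213.96 = 3067.78
P = 3852.93 / 3067.78 × 100 = 125.5934
Fisher = √(L × P) = √(125.2770 × 125.5934) = 125.4351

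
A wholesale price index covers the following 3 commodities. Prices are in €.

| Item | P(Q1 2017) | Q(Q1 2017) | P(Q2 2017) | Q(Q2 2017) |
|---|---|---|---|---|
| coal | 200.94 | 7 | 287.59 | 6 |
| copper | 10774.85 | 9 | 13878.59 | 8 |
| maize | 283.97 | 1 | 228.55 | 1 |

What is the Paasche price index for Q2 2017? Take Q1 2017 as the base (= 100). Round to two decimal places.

128.85

Paasche price index uses current-period quantities as weights.
ΣP(Q2 2017)·Q(Q2 2017) = 287.59×6 + 13878.59×8 + 228.55×1 = 1725.54 + 111028.72 + 228.55 = 112982.81
ΣP(Q1 2017)·Q(Q2 2017) = 200.94×6 + 10774.85×8 + 283.97×1 = 1205.64 + 86198.8 + 283.97 = 87688.41
Index = 112982.81 / 87688.41 × 100 = 128.8458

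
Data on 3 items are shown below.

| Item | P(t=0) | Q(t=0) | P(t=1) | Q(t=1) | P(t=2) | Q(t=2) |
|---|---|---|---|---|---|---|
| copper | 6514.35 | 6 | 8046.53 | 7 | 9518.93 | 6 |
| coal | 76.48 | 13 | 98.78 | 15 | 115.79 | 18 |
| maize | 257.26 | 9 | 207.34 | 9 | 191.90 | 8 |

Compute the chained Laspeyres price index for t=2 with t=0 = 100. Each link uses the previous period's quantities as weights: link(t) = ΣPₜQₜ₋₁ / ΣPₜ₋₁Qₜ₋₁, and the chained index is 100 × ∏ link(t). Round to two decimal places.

Link t=0→t=1:
ΣP(t=1)Q(t=0) = 8046.53×6 + 98.78×13 + 207.34×9 = 48279.18 + 1284.14 + 1866.06 = 51429.38
ΣP(t=0)Q(t=0) = 6514.35×6 + 76.48×13 + 257.26×9 = 39086.1 + 994.24 + 2315.34 = 42395.68
link = 51429.38/42395.68 = 1.213081
Link t=1→t=2:
ΣP(t=2)Q(t=1) = 9518.93×7 + 115.79×15 + 191.90×9 = 66632.51 + 1736.85 + 1727.1 = 70096.46
ΣP(t=1)Q(t=1) = 8046.53×7 + 98.78×15 + 207.34×9 = 56325.71 + 1481.7 + 1866.06 = 59673.47
link = 70096.46/59673.47 = 1.174667
Chained index = 100 × 1.213081 × 1.174667 = 142.4966

142.50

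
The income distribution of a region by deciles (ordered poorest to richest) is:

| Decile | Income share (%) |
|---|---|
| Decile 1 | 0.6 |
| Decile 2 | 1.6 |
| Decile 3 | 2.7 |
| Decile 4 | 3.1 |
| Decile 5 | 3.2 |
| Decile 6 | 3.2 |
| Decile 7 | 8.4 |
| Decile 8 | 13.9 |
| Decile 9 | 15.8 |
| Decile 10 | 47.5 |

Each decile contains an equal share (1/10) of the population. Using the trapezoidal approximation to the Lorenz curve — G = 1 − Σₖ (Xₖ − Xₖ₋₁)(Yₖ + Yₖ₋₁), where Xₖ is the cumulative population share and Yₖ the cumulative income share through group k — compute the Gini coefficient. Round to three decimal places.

0.593

Cumulative income shares Yₖ: 0.0060, 0.0220, 0.0490, 0.0800, 0.1120, 0.1440, 0.2280, 0.3670, 0.5250, 1.0000
Σ (Xₖ−Xₖ₋₁)(Yₖ+Yₖ₋₁) = (1/10)(0.0060+0.0000) + (1/10)(0.0220+0.0060) + (1/10)(0.0490+0.0220) + (1/10)(0.0800+0.0490) + (1/10)(0.1120+0.0800) + (1/10)(0.1440+0.1120) + (1/10)(0.2280+0.1440) + (1/10)(0.3670+0.2280) + (1/10)(0.5250+0.3670) + (1/10)(1.0000+0.5250)
  = 0.0006 + 0.0028 + 0.0071 + 0.0129 + 0.0192 + 0.0256 + 0.0372 + 0.0595 + 0.0892 + 0.1525 = 0.4066
G = 1 − 0.4066 = 0.5934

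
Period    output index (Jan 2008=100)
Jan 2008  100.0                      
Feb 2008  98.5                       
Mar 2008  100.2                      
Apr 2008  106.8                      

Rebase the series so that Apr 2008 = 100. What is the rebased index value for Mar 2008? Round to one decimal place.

Rebased(Mar 2008) = 100.2 / 106.8 × 100 = 93.8202

93.8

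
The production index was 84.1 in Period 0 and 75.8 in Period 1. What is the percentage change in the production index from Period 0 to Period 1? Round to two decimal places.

-9.87%

Change = (75.8 − 84.1) / 84.1 × 100
       = -8.3 / 84.1 × 100 = -9.8692%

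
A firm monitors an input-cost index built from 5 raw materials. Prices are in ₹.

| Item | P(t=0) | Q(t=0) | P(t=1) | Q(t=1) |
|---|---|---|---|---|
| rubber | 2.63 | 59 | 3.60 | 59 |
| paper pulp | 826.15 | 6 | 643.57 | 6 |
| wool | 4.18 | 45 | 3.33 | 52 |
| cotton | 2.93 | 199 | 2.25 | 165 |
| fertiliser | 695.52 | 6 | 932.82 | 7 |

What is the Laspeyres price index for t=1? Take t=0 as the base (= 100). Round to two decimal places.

102.11

Laspeyres price index uses base-period quantities as weights.
ΣP(t=1)·Q(t=0) = 3.60×59 + 643.57×6 + 3.33×45 + 2.25×199 + 932.82×6 = 212.4 + 3861.42 + 149.85 + 447.75 + 5596.92 = 10268.34
ΣP(t=0)·Q(t=0) = 2.63×59 + 826.15×6 + 4.18×45 + 2.93×199 + 695.52×6 = 155.17 + 4956.9 + 188.1 + 583.07 + 4173.12 = 10056.36
Index = 10268.34 / 10056.36 × 100 = 102.1079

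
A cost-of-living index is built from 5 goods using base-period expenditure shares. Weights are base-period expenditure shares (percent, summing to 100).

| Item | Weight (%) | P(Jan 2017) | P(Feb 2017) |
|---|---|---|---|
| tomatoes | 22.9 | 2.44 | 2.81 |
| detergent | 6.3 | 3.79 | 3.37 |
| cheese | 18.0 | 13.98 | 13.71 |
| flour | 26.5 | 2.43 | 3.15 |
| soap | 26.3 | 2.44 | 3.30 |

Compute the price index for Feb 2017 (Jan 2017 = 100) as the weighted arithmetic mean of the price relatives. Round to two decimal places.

tomatoes: 22.9 × (2.81/2.44) = 22.9 × 1.151639 = 26.3725
detergent: 6.3 × (3.37/3.79) = 6.3 × 0.889182 = 5.6018
cheese: 18.0 × (13.71/13.98) = 18.0 × 0.980687 = 17.6524
flour: 26.5 × (3.15/2.43) = 26.5 × 1.296296 = 34.3519
soap: 26.3 × (3.30/2.44) = 26.3 × 1.352459 = 35.5697
Index = Σ wᵢ·(p₁ᵢ/p₀ᵢ) = 26.3725 + 5.6018 + 17.6524 + 34.3519 + 35.5697 = 119.5483

119.55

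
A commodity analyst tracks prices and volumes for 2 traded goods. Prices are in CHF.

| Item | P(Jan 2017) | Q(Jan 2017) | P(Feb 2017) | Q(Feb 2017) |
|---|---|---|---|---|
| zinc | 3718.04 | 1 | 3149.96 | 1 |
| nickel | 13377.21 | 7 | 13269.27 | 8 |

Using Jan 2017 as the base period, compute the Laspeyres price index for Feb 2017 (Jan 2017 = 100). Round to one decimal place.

98.6

Laspeyres price index uses base-period quantities as weights.
ΣP(Feb 2017)·Q(Jan 2017) = 3149.96×1 + 13269.27×7 = 3149.96 + 92884.89 = 96034.85
ΣP(Jan 2017)·Q(Jan 2017) = 3718.04×1 + 13377.21×7 = 3718.04 + 93640.47 = 97358.51
Index = 96034.85 / 97358.51 × 100 = 98.6404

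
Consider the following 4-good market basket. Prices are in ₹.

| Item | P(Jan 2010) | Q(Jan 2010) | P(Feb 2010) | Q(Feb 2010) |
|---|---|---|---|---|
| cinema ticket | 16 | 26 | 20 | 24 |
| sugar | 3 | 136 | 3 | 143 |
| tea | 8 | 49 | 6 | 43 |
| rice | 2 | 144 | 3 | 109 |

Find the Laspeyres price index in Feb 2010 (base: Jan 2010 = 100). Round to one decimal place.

Laspeyres price index uses base-period quantities as weights.
ΣP(Feb 2010)·Q(Jan 2010) = 20×26 + 3×136 + 6×49 + 3×144 = 520 + 408 + 294 + 432 = 1654
ΣP(Jan 2010)·Q(Jan 2010) = 16×26 + 3×136 + 8×49 + 2×144 = 416 + 408 + 392 + 288 = 1504
Index = 1654 / 1504 × 100 = 109.9734

110.0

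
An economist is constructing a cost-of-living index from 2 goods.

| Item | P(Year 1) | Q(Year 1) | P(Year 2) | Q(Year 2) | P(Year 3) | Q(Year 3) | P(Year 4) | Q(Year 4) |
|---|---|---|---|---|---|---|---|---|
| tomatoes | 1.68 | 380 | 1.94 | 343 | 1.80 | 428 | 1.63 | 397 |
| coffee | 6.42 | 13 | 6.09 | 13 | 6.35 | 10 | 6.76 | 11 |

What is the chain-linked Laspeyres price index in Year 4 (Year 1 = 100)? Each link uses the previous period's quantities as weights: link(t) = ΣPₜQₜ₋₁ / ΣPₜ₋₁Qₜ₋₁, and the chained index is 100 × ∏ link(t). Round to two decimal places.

97.56

Link Year 1→Year 2:
ΣP(Year 2)Q(Year 1) = 1.94×380 + 6.09×13 = 737.2 + 79.17 = 816.37
ΣP(Year 1)Q(Year 1) = 1.68×380 + 6.42×13 = 638.4 + 83.46 = 721.86
link = 816.37/721.86 = 1.130926
Link Year 2→Year 3:
ΣP(Year 3)Q(Year 2) = 1.80×343 + 6.35×13 = 617.4 + 82.55 = 699.95
ΣP(Year 2)Q(Year 2) = 1.94×343 + 6.09×13 = 665.42 + 79.17 = 744.59
link = 699.95/744.59 = 0.940048
Link Year 3→Year 4:
ΣP(Year 4)Q(Year 3) = 1.63×428 + 6.76×10 = 697.64 + 67.6 = 765.24
ΣP(Year 3)Q(Year 3) = 1.80×428 + 6.35×10 = 770.4 + 63.5 = 833.9
link = 765.24/833.9 = 0.917664
Chained index = 100 × 1.130926 × 0.940048 × 0.917664 = 97.5591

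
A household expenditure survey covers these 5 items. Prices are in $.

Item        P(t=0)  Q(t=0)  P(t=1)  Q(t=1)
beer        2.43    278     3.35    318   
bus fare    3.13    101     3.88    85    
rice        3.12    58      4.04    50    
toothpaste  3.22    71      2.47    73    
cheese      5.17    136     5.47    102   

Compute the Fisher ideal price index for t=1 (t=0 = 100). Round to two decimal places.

Laspeyres component (base-period weights):
ΣP(t=1)Q(t=0) = 3.35×278 + 3.88×101 + 4.04×58 + 2.47×71 + 5.47×136 = 931.3 + 391.88 + 234.32 + 175.37 + 743.92 = 2476.79
ΣP(t=0)Q(t=0) = 2.43×278 + 3.13×101 + 3.12×58 + 3.22×71 + 5.17×136 = 675.54 + 316.13 + 180.96 + 228.62 + 703.12 = 2104.37
L = 2476.79 / 2104.37 × 100 = 117.6975
Paasche component (current-period weights):
ΣP(t=1)Q(t=1) = 3.35×318 + 3.88×85 + 4.04×50 + 2.47×73 + 5.47×102 = 1065.3 + 329.8 + 202 + 180.31 + 557.94 = 2335.35
ΣP(t=0)Q(t=1) = 2.43×318 + 3.13×85 + 3.12×50 + 3.22×73 + 5.17×102 = 772.74 + 266.05 + 156 + 235.06 + 527.34 = 1957.19
P = 2335.35 / 1957.19 × 100 = 119.3216
Fisher = √(L × P) = √(117.6975 × 119.3216) = 118.5067

118.51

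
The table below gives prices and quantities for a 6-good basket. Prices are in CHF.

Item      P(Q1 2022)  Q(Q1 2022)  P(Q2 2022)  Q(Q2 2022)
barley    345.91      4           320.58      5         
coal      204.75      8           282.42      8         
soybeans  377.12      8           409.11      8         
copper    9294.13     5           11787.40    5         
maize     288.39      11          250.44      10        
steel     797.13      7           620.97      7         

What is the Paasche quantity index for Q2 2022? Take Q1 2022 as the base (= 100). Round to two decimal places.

Paasche quantity index uses current-period prices as weights.
ΣP(Q2 2022)·Q(Q2 2022) = 320.58×5 + 282.42×8 + 409.11×8 + 11787.40×5 + 250.44×10 + 620.97×7 = 1602.9 + 2259.36 + 3272.88 + 58937 + 2504.4 + 4346.79 = 72923.33
ΣP(Q2 2022)·Q(Q1 2022) = 320.58×4 + 282.42×8 + 409.11×8 + 11787.40×5 + 250.44×11 + 620.97×7 = 1282.32 + 2259.36 + 3272.88 + 58937 + 2754.84 + 4346.79 = 72853.19
Index = 72923.33 / 72853.19 × 100 = 100.0963

100.10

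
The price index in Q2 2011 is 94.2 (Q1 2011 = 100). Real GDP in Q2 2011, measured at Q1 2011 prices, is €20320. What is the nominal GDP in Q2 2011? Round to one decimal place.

19141.4

Nominal = Real × (Index/100) = 20320 × (94.2/100)
        = 20320 × 0.942 = 19141.4400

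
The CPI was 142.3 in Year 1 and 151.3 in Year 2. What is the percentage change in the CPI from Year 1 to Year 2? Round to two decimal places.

6.32%

Change = (151.3 − 142.3) / 142.3 × 100
       = 9.0 / 142.3 × 100 = 6.3247%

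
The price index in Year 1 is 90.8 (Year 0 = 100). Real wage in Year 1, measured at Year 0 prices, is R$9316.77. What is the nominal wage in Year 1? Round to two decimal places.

Nominal = Real × (Index/100) = 9316.77 × (90.8/100)
        = 9316.77 × 0.908 = 8459.6272

8459.63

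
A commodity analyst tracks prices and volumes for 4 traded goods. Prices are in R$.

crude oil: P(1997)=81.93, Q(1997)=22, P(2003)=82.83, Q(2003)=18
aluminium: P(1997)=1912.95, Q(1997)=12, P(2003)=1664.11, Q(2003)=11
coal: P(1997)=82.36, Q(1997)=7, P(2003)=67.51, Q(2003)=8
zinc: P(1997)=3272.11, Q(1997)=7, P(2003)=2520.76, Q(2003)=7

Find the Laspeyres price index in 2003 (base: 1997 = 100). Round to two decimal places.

Laspeyres price index uses base-period quantities as weights.
ΣP(2003)·Q(1997) = 82.83×22 + 1664.11×12 + 67.51×7 + 2520.76×7 = 1822.26 + 19969.32 + 472.57 + 17645.32 = 39909.47
ΣP(1997)·Q(1997) = 81.93×22 + 1912.95×12 + 82.36×7 + 3272.11×7 = 1802.46 + 22955.4 + 576.52 + 22904.77 = 48239.15
Index = 39909.47 / 48239.15 × 100 = 82.7325

82.73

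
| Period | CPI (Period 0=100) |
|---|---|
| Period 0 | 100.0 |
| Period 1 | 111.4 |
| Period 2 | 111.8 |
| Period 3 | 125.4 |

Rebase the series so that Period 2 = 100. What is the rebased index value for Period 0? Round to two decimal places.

89.45

Rebased(Period 0) = 100.0 / 111.8 × 100 = 89.4454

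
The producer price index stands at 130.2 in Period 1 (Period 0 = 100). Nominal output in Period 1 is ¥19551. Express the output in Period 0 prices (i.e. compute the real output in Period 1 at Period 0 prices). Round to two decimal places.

15016.13

Real = Nominal ÷ (Index/100) = 19551 ÷ (130.2/100)
     = 19551 ÷ 1.302 = 15016.1290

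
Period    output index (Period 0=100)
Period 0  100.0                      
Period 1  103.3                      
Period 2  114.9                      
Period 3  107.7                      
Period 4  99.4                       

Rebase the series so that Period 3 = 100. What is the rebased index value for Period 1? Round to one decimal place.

95.9

Rebased(Period 1) = 103.3 / 107.7 × 100 = 95.9146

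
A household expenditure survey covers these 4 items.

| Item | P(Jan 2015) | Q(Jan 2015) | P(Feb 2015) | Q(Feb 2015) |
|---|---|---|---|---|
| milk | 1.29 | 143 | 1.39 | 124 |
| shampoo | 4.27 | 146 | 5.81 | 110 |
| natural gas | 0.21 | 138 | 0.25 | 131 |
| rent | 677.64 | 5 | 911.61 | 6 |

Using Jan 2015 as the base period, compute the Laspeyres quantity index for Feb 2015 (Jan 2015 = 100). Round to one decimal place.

Laspeyres quantity index uses base-period prices as weights.
ΣP(Jan 2015)·Q(Feb 2015) = 1.29×124 + 4.27×110 + 0.21×131 + 677.64×6 = 159.96 + 469.7 + 27.51 + 4065.84 = 4723.01
ΣP(Jan 2015)·Q(Jan 2015) = 1.29×143 + 4.27×146 + 0.21×138 + 677.64×5 = 184.47 + 623.42 + 28.98 + 3388.2 = 4225.07
Index = 4723.01 / 4225.07 × 100 = 111.7854

111.8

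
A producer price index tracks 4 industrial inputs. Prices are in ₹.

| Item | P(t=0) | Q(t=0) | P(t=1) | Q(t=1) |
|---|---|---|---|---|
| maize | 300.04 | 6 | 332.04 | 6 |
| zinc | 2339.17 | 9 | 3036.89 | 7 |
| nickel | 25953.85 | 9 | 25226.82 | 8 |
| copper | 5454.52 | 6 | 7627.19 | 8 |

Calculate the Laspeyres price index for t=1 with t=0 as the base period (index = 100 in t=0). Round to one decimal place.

104.5

Laspeyres price index uses base-period quantities as weights.
ΣP(t=1)·Q(t=0) = 332.04×6 + 3036.89×9 + 25226.82×9 + 7627.19×6 = 1992.24 + 27332.01 + 227041.38 + 45763.14 = 302128.77
ΣP(t=0)·Q(t=0) = 300.04×6 + 2339.17×9 + 25953.85×9 + 5454.52×6 = 1800.24 + 21052.53 + 233584.65 + 32727.12 = 289164.54
Index = 302128.77 / 289164.54 × 100 = 104.4833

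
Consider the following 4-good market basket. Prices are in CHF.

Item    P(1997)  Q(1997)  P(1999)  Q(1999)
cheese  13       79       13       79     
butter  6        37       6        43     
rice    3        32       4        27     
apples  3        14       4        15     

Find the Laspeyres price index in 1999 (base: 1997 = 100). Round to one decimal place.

103.3

Laspeyres price index uses base-period quantities as weights.
ΣP(1999)·Q(1997) = 13×79 + 6×37 + 4×32 + 4×14 = 1027 + 222 + 128 + 56 = 1433
ΣP(1997)·Q(1997) = 13×79 + 6×37 + 3×32 + 3×14 = 1027 + 222 + 96 + 42 = 1387
Index = 1433 / 1387 × 100 = 103.3165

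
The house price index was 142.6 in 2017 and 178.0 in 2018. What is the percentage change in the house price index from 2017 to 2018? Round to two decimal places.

24.82%

Change = (178.0 − 142.6) / 142.6 × 100
       = 35.4 / 142.6 × 100 = 24.8247%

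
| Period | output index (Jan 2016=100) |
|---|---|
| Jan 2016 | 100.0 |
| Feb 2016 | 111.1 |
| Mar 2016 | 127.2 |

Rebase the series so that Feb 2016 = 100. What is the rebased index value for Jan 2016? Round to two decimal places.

90.01

Rebased(Jan 2016) = 100.0 / 111.1 × 100 = 90.0090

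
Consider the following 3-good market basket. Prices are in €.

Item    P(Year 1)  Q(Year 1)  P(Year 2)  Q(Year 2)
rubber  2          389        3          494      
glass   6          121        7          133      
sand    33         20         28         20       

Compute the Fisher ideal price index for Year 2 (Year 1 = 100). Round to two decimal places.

120.24

Laspeyres component (base-period weights):
ΣP(Year 2)Q(Year 1) = 3×389 + 7×121 + 28×20 = 1167 + 847 + 560 = 2574
ΣP(Year 1)Q(Year 1) = 2×389 + 6×121 + 33×20 = 778 + 726 + 660 = 2164
L = 2574 / 2164 × 100 = 118.9464
Paasche component (current-period weights):
ΣP(Year 2)Q(Year 2) = 3×494 + 7×133 + 28×20 = 1482 + 931 + 560 = 2973
ΣP(Year 1)Q(Year 2) = 2×494 + 6×133 + 33×20 = 988 + 798 + 660 = 2446
P = 2973 / 2446 × 100 = 121.5454
Fisher = √(L × P) = √(118.9464 × 121.5454) = 120.2389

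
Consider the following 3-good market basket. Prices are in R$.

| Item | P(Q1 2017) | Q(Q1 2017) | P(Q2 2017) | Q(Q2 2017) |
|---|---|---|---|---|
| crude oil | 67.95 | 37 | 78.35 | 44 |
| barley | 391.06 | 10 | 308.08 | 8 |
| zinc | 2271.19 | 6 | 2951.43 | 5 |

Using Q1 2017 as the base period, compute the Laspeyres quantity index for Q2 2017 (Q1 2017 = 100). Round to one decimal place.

87.1

Laspeyres quantity index uses base-period prices as weights.
ΣP(Q1 2017)·Q(Q2 2017) = 67.95×44 + 391.06×8 + 2271.19×5 = 2989.8 + 3128.48 + 11355.95 = 17474.23
ΣP(Q1 2017)·Q(Q1 2017) = 67.95×37 + 391.06×10 + 2271.19×6 = 2514.15 + 3910.6 + 13627.14 = 20051.89
Index = 17474.23 / 20051.89 × 100 = 87.1451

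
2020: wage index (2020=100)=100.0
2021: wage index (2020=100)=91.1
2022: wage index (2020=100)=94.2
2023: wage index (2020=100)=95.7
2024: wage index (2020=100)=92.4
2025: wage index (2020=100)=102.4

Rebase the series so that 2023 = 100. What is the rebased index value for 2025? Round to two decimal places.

Rebased(2025) = 102.4 / 95.7 × 100 = 107.0010

107.00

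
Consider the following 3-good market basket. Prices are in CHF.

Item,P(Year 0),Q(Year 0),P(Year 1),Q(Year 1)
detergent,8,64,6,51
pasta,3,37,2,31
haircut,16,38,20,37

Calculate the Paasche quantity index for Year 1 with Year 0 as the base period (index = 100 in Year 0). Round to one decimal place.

Paasche quantity index uses current-period prices as weights.
ΣP(Year 1)·Q(Year 1) = 6×51 + 2×31 + 20×37 = 306 + 62 + 740 = 1108
ΣP(Year 1)·Q(Year 0) = 6×64 + 2×37 + 20×38 = 384 + 74 + 760 = 1218
Index = 1108 / 1218 × 100 = 90.9688

91.0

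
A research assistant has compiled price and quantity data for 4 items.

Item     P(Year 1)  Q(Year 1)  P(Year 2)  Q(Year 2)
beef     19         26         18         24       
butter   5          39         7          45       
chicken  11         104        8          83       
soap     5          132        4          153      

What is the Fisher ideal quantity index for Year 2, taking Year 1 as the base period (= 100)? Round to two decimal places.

Laspeyres component (base-period weights):
ΣP(Year 1)Q(Year 2) = 19×24 + 5×45 + 11×83 + 5×153 = 456 + 225 + 913 + 765 = 2359
ΣP(Year 1)Q(Year 1) = 19×26 + 5×39 + 11×104 + 5×132 = 494 + 195 + 1144 + 660 = 2493
L = 2359 / 2493 × 100 = 94.6249
Paasche component (current-period weights):
ΣP(Year 2)Q(Year 2) = 18×24 + 7×45 + 8×83 + 4×153 = 432 + 315 + 664 + 612 = 2023
ΣP(Year 2)Q(Year 1) = 18×26 + 7×39 + 8×104 + 4×132 = 468 + 273 + 832 + 528 = 2101
P = 2023 / 2101 × 100 = 96.2875
Fisher = √(L × P) = √(94.6249 × 96.2875) = 95.4526

95.45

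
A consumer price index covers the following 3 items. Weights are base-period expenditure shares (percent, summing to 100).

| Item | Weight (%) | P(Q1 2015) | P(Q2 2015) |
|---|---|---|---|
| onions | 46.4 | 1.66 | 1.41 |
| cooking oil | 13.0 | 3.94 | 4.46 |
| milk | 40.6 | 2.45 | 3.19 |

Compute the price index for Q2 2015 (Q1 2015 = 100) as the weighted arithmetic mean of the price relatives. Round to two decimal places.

106.99

onions: 46.4 × (1.41/1.66) = 46.4 × 0.849398 = 39.4120
cooking oil: 13.0 × (4.46/3.94) = 13.0 × 1.131980 = 14.7157
milk: 40.6 × (3.19/2.45) = 40.6 × 1.302041 = 52.8629
Index = Σ wᵢ·(p₁ᵢ/p₀ᵢ) = 39.4120 + 14.7157 + 52.8629 = 106.9906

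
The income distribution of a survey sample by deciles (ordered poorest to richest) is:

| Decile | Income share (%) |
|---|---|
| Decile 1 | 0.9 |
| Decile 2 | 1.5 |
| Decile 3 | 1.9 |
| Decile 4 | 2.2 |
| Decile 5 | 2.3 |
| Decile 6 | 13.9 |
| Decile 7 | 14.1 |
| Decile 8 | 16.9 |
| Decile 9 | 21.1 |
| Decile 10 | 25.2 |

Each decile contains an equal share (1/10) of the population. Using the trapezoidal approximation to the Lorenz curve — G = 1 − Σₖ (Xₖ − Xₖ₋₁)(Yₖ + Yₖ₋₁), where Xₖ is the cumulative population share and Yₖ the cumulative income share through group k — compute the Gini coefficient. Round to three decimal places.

Cumulative income shares Yₖ: 0.0090, 0.0240, 0.0430, 0.0650, 0.0880, 0.2270, 0.3680, 0.5370, 0.7480, 1.0000
Σ (Xₖ−Xₖ₋₁)(Yₖ+Yₖ₋₁) = (1/10)(0.0090+0.0000) + (1/10)(0.0240+0.0090) + (1/10)(0.0430+0.0240) + (1/10)(0.0650+0.0430) + (1/10)(0.0880+0.0650) + (1/10)(0.2270+0.0880) + (1/10)(0.3680+0.2270) + (1/10)(0.5370+0.3680) + (1/10)(0.7480+0.5370) + (1/10)(1.0000+0.7480)
  = 0.0009 + 0.0033 + 0.0067 + 0.0108 + 0.0153 + 0.0315 + 0.0595 + 0.0905 + 0.1285 + 0.1748 = 0.5218
G = 1 − 0.5218 = 0.4782

0.478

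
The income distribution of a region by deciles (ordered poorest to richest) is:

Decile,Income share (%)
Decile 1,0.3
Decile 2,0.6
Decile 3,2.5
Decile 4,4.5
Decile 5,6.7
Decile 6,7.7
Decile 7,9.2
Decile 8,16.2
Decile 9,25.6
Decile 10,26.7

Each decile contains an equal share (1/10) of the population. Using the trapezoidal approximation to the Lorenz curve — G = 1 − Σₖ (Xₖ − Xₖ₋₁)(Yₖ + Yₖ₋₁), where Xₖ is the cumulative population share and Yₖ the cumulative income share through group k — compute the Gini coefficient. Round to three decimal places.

0.496

Cumulative income shares Yₖ: 0.0030, 0.0090, 0.0340, 0.0790, 0.1460, 0.2230, 0.3150, 0.4770, 0.7330, 1.0000
Σ (Xₖ−Xₖ₋₁)(Yₖ+Yₖ₋₁) = (1/10)(0.0030+0.0000) + (1/10)(0.0090+0.0030) + (1/10)(0.0340+0.0090) + (1/10)(0.0790+0.0340) + (1/10)(0.1460+0.0790) + (1/10)(0.2230+0.1460) + (1/10)(0.3150+0.2230) + (1/10)(0.4770+0.3150) + (1/10)(0.7330+0.4770) + (1/10)(1.0000+0.7330)
  = 0.0003 + 0.0012 + 0.0043 + 0.0113 + 0.0225 + 0.0369 + 0.0538 + 0.0792 + 0.1210 + 0.1733 = 0.5038
G = 1 − 0.5038 = 0.4962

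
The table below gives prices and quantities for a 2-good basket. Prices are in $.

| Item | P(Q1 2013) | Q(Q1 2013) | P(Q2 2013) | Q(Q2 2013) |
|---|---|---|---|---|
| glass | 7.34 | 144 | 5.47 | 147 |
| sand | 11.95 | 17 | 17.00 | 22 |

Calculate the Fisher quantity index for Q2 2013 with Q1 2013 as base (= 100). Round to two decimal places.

Laspeyres component (base-period weights):
ΣP(Q1 2013)Q(Q2 2013) = 7.34×147 + 11.95×22 = 1078.98 + 262.9 = 1341.88
ΣP(Q1 2013)Q(Q1 2013) = 7.34×144 + 11.95×17 = 1056.96 + 203.15 = 1260.11
L = 1341.88 / 1260.11 × 100 = 106.4891
Paasche component (current-period weights):
ΣP(Q2 2013)Q(Q2 2013) = 5.47×147 + 17.00×22 = 804.09 + 374 = 1178.09
ΣP(Q2 2013)Q(Q1 2013) = 5.47×144 + 17.00×17 = 787.68 + 289 = 1076.68
P = 1178.09 / 1076.68 × 100 = 109.4188
Fisher = √(L × P) = √(106.4891 × 109.4188) = 107.9440

107.94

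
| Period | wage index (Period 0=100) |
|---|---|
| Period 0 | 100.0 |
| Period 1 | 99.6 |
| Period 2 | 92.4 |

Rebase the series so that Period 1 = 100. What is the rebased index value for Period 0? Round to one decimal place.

100.4

Rebased(Period 0) = 100.0 / 99.6 × 100 = 100.4016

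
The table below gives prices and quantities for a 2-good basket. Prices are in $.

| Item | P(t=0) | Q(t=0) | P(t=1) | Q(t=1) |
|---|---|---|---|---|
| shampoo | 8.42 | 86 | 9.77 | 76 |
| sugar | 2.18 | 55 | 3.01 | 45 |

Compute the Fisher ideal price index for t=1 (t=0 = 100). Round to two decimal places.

Laspeyres component (base-period weights):
ΣP(t=1)Q(t=0) = 9.77×86 + 3.01×55 = 840.22 + 165.55 = 1005.77
ΣP(t=0)Q(t=0) = 8.42×86 + 2.18×55 = 724.12 + 119.9 = 844.02
L = 1005.77 / 844.02 × 100 = 119.1642
Paasche component (current-period weights):
ΣP(t=1)Q(t=1) = 9.77×76 + 3.01×45 = 742.52 + 135.45 = 877.97
ΣP(t=0)Q(t=1) = 8.42×76 + 2.18×45 = 639.92 + 98.1 = 738.02
P = 877.97 / 738.02 × 100 = 118.9629
Fisher = √(L × P) = √(119.1642 × 118.9629) = 119.0635

119.06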